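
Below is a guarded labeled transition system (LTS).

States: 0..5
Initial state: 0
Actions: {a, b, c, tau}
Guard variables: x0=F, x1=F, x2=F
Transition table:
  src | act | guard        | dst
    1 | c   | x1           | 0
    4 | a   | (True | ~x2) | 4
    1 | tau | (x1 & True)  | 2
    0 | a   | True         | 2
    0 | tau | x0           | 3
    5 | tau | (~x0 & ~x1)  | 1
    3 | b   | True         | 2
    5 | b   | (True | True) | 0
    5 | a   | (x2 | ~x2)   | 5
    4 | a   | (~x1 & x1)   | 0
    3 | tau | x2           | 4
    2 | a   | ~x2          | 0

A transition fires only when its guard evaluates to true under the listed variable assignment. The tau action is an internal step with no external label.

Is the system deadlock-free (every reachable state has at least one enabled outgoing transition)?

Reach set: {0,2}
  0: a→2  [1 out]
  2: a→0  [1 out]

Answer: DEADLOCK-FREE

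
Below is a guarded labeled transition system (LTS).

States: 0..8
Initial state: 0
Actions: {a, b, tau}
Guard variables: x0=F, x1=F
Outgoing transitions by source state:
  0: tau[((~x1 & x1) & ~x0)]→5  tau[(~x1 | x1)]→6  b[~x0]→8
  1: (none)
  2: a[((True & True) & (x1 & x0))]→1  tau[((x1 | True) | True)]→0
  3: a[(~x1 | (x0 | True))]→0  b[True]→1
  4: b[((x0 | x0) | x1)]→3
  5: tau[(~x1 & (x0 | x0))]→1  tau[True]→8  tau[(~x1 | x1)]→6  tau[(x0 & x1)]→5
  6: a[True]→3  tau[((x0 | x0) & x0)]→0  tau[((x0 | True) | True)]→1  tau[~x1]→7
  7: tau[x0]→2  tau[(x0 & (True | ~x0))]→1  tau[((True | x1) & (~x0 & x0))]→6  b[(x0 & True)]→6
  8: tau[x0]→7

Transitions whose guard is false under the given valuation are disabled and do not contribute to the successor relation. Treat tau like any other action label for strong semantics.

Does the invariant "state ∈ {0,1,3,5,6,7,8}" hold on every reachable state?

Answer: INVARIANT HOLDS

Working:
Inv-set: {0,1,3,5,6,7,8}
Reach set: {0,1,3,6,7,8}
  0: safe
  1: safe
  3: safe
  6: safe
  7: safe
  8: safe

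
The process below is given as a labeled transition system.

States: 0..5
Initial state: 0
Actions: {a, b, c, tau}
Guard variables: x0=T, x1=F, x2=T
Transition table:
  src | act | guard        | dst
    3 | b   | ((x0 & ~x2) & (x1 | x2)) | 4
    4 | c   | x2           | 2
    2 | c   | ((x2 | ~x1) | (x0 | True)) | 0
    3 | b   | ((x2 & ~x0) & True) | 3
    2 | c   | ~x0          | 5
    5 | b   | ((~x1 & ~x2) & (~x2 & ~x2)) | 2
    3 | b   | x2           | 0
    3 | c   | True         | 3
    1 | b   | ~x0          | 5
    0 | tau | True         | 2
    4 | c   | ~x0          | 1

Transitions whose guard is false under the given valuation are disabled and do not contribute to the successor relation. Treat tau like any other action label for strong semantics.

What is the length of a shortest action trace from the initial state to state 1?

Answer: UNREACHABLE

Working:
Breadth-first toward 1:
  Layer 0: {0}
  Layer 1: {2}
1 never appears.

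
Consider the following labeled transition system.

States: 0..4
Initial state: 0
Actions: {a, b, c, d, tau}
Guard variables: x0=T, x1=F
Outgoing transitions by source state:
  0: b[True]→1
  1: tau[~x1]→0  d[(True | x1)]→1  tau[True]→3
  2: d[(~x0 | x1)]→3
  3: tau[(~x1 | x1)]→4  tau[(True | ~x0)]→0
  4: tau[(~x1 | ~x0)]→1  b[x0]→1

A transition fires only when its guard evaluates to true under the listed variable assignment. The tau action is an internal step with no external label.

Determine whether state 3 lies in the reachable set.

8 transition(s) survive guard evaluation.
depth 0: {0}
depth 1: {1}  cumulative {0,1}
depth 2: {3}  cumulative {0,1,3}
depth 3: {4}  cumulative {0,1,3,4}
R = {0,1,3,4}
Path to 3: b·tau

Answer: REACHABLE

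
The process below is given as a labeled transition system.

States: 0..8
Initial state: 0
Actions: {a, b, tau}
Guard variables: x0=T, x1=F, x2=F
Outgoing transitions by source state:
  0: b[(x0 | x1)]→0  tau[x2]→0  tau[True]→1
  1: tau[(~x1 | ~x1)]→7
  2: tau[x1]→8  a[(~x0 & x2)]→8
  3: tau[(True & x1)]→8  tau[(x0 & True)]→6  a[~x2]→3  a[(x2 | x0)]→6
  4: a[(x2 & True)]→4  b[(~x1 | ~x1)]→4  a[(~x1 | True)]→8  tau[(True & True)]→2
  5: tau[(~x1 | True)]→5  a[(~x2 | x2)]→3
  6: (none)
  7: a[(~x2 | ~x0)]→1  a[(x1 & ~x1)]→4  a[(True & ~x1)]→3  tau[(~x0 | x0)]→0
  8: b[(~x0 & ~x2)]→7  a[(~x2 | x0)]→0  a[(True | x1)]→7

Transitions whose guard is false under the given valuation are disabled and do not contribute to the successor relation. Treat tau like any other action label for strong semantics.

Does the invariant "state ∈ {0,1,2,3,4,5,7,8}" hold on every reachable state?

Allowed set {0,1,2,3,4,5,7,8}
Reachable = {0,1,3,6,7}
  0: ok
  1: ok
  3: ok
  6: ✗ unsafe
  7: ok
counterexample path to 6: tau·tau·a·tau

Answer: INVARIANT VIOLATED at state 6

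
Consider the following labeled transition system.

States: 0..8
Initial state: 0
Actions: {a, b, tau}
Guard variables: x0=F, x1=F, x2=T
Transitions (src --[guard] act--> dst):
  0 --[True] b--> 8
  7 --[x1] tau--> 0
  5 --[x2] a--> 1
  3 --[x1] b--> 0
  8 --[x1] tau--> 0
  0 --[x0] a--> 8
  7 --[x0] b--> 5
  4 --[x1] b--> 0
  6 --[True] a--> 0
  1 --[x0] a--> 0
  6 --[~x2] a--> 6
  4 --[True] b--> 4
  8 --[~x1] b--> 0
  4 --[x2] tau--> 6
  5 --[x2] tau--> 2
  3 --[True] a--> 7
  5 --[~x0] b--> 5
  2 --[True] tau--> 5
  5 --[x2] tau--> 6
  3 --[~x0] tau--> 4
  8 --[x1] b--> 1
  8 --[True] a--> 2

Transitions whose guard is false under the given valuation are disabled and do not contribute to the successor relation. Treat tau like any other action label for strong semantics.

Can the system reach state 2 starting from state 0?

13 transition(s) survive guard evaluation.
depth 0: {0}
depth 1: {8}  now seen {0,8}
depth 2: {2}  now seen {0,2,8}
depth 3: {5}  now seen {0,2,5,8}
depth 4: {1,6}  now seen {0,1,2,5,6,8}
Reach set: {0,1,2,5,6,8}
Path to 2: b·a

Answer: REACHABLE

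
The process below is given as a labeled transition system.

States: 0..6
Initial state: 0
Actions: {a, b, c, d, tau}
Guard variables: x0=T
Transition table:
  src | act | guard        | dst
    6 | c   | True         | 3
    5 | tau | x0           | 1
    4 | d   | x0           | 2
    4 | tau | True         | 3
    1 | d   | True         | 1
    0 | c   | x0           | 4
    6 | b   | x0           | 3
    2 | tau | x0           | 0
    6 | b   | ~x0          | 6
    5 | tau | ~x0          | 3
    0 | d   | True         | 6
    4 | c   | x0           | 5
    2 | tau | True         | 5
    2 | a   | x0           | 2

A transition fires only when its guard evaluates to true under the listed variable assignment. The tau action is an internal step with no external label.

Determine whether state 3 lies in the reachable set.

Answer: REACHABLE

Working:
Guard filter leaves 12 enabled edge(s).
L0 = {0}
L1 = {4,6}  cumulative {0,4,6}
L2 = {2,3,5}  cumulative {0,2,3,4,5,6}
L3 = {1}  cumulative {0,1,2,3,4,5,6}
R = {0,1,2,3,4,5,6}
Path to 3: c·tau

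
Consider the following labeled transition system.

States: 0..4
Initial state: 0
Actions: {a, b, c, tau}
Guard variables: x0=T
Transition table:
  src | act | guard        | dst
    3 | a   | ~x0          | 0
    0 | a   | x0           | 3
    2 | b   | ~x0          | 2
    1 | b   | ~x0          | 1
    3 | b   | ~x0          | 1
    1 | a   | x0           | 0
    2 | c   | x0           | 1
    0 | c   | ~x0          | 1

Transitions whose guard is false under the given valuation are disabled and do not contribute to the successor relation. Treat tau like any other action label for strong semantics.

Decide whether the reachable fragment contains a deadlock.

Reachable = {0,3}
  0: a→3  [1 out]
  3: ∅  [STUCK]
Path to 3: a

Answer: DEADLOCK at state 3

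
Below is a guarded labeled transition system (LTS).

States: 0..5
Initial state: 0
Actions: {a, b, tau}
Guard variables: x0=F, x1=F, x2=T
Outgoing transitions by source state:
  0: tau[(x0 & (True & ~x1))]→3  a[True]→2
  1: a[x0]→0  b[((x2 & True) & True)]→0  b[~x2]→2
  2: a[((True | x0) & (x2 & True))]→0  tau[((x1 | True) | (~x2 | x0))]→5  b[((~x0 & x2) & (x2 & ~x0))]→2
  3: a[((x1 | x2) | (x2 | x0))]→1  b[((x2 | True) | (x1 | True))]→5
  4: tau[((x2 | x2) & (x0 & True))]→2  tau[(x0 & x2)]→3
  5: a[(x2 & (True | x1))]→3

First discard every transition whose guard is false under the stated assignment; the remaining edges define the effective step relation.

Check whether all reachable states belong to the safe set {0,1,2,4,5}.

Answer: INVARIANT VIOLATED at state 3

Analysis:
Inv-set: {0,1,2,4,5}
R = {0,1,2,3,5}
  0: ✓
  1: ✓
  2: ✓
  3: outside
  5: ✓
reach 3 via a·tau·a — violates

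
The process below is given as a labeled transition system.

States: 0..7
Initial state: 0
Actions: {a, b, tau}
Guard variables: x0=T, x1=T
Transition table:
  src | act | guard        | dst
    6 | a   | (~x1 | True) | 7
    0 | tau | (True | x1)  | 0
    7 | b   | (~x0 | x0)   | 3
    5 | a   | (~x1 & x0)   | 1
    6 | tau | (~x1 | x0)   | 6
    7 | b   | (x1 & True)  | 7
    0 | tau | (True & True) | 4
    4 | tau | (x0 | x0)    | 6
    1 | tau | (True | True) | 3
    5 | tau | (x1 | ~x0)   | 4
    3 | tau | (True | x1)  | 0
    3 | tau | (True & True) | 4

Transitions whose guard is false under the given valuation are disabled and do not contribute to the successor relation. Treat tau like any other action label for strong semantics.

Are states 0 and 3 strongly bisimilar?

Answer: BISIMILAR

Trace:
Compute ~ classes (split until stable):
  round 0: {{0,1,2,3,4,5,6,7}}
  round 1: {{0,1,3,4,5},{2},{6},{7}}
  round 2: {{0,1,3,5},{2},{4},{6},{7}}
  round 3: {{0,3},{1},{2},{4},{5},{6},{7}}
Fixed point at round 4; 7 class(es).
class of 0: {0,3}; class of 3: {0,3}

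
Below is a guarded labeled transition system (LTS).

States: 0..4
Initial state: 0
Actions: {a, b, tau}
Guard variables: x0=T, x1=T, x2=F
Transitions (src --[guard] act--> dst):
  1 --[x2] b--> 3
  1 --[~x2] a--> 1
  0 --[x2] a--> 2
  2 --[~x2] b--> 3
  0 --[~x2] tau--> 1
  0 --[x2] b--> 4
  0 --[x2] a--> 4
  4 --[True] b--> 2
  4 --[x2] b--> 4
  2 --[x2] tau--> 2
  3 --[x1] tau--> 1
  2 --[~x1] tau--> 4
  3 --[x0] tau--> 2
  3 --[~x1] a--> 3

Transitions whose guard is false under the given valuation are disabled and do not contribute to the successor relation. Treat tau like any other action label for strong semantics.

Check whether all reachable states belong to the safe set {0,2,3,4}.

Answer: INVARIANT VIOLATED at state 1

Working:
Allowed set {0,2,3,4}
R = {0,1}
  0: ok
  1: outside
reach 1 via tau — violates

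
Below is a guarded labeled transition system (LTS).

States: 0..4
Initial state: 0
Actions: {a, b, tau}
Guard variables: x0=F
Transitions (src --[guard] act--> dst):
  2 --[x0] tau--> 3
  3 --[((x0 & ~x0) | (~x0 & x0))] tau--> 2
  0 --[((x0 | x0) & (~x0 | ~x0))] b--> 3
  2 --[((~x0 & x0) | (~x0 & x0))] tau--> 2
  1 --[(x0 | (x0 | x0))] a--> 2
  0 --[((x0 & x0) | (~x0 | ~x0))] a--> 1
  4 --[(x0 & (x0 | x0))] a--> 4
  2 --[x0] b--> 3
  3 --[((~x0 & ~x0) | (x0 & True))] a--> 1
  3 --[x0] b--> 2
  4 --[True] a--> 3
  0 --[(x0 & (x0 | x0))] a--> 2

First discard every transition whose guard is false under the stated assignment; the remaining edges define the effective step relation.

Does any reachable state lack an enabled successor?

Reachable = {0,1}
  0: a→1  [1 exit(s)]
  1: ∅  [deadlock]
Path to 1: a

Answer: DEADLOCK at state 1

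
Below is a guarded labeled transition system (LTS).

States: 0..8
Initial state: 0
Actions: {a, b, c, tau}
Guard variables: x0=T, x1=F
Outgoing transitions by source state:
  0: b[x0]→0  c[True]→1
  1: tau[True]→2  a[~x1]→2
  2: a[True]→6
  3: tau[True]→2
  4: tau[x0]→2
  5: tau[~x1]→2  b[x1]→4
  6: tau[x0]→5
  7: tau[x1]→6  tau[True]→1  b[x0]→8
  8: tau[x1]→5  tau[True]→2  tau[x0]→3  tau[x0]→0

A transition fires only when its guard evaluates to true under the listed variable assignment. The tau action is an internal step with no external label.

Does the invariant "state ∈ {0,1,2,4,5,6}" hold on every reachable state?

Inv-set: {0,1,2,4,5,6}
R = {0,1,2,5,6}
  0: ✓
  1: ✓
  2: ✓
  5: ✓
  6: ✓

Answer: INVARIANT HOLDS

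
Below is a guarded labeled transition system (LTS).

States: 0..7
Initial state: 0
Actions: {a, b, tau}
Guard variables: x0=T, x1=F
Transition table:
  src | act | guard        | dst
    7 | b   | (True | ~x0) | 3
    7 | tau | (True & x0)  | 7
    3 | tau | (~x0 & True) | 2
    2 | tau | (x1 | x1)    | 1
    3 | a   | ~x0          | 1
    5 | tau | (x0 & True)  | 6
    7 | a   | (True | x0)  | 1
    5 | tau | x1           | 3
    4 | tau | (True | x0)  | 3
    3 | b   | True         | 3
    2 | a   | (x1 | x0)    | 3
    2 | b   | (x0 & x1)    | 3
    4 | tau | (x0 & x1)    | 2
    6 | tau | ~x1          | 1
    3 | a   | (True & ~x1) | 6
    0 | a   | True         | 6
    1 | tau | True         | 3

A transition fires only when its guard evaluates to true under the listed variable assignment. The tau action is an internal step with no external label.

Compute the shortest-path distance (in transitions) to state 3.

Answer: 3

Trace:
BFS to 3:
  Layer 0: {0}
  Layer 1: {6}
  Layer 2: {1}
  Layer 3: {3}
3 enters at depth 3; path a·tau·tau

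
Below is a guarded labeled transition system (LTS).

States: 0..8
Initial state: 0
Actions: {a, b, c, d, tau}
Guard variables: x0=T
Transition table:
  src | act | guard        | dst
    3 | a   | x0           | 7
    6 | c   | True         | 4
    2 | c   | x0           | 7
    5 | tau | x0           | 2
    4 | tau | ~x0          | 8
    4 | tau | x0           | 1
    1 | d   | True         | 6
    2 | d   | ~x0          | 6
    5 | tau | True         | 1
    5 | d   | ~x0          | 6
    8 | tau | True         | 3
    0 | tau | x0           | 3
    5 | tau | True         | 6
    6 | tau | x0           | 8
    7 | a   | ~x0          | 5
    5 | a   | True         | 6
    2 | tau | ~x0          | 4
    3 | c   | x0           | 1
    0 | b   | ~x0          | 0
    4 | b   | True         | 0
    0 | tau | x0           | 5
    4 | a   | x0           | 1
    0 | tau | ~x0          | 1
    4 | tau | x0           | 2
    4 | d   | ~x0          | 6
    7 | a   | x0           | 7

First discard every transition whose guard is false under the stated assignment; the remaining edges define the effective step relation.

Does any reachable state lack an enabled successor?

Answer: DEADLOCK-FREE

Analysis:
R = {0,1,2,3,4,5,6,7,8}
  0: tau→3  tau→5  [deg 2]
  1: d→6  [deg 1]
  2: c→7  [deg 1]
  3: a→7  c→1  [deg 2]
  4: a→1  b→0  tau→1  tau→2  [deg 4]
  5: a→6  tau→1  tau→2  tau→6  [deg 4]
  6: c→4  tau→8  [deg 2]
  7: a→7  [deg 1]
  8: tau→3  [deg 1]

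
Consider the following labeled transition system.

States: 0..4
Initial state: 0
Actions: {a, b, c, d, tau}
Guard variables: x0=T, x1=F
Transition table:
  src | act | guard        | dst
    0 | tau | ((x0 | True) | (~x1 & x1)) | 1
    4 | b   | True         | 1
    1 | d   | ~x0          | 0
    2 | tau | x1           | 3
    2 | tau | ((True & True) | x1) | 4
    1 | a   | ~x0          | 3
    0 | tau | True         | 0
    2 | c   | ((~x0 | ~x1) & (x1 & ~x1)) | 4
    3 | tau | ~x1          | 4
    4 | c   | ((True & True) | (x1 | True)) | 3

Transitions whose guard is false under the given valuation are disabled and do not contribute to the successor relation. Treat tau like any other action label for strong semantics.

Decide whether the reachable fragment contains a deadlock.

Reach set: {0,1}
  0: tau→0  tau→1  [deg 2]
  1: ∅  [no exit]
witness 1: tau

Answer: DEADLOCK at state 1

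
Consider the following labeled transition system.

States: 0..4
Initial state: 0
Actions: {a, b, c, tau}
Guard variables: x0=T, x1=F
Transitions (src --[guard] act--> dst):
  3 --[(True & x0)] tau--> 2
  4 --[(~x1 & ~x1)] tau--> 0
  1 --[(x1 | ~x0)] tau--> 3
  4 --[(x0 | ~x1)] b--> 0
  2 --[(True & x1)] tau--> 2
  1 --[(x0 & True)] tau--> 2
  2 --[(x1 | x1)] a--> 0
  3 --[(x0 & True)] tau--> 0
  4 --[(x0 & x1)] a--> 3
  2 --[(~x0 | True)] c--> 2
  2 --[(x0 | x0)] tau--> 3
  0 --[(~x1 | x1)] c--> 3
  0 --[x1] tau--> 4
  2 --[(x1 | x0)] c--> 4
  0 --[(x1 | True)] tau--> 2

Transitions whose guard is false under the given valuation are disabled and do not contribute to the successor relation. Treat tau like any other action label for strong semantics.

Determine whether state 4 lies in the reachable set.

10 transition(s) survive guard evaluation.
Layer 0: {0}
Layer 1: {2,3}  now seen {0,2,3}
Layer 2: {4}  now seen {0,2,3,4}
Reachable = {0,2,3,4}
trace reaching 4: tau·c

Answer: REACHABLE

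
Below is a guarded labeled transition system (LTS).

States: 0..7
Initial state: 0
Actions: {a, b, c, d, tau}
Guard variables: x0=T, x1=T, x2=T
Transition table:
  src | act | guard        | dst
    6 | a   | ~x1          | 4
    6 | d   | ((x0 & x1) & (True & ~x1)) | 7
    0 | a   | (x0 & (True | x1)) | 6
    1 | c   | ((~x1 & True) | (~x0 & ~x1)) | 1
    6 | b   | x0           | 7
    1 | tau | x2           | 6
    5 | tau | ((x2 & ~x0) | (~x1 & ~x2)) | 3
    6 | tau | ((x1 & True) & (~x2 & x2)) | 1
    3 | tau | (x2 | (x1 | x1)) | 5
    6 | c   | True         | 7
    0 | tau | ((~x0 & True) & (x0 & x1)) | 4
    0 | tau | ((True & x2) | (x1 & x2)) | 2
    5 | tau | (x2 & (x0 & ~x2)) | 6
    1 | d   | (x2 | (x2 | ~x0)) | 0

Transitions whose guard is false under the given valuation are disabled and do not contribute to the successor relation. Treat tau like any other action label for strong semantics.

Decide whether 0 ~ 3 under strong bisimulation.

Bisimulation quotient by refinement:
  round 0: {{0,1,2,3,4,5,6,7}}
  round 1: {{0},{1},{2,4,5,7},{3},{6}}
5 equivalence class(es) (converged in 2)
class of 0: {0}; class of 3: {3}

Answer: NOT BISIMILAR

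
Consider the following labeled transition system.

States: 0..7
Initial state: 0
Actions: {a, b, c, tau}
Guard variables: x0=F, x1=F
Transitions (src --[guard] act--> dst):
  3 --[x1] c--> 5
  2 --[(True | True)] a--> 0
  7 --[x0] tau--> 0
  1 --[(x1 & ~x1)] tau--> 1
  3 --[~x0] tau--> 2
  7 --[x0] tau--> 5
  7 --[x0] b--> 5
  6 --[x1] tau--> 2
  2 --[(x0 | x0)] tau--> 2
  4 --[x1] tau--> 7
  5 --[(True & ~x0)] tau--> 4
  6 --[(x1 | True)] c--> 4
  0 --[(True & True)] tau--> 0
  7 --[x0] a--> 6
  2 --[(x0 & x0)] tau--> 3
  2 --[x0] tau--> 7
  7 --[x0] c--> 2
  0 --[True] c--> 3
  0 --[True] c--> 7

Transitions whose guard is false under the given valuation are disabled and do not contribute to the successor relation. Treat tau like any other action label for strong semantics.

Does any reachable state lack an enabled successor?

Answer: DEADLOCK at state 7

Trace:
R = {0,2,3,7}
  0: c→3  c→7  tau→0  [deg 3]
  2: a→0  [deg 1]
  3: tau→2  [deg 1]
  7: ∅  [no exit]
Path to 7: c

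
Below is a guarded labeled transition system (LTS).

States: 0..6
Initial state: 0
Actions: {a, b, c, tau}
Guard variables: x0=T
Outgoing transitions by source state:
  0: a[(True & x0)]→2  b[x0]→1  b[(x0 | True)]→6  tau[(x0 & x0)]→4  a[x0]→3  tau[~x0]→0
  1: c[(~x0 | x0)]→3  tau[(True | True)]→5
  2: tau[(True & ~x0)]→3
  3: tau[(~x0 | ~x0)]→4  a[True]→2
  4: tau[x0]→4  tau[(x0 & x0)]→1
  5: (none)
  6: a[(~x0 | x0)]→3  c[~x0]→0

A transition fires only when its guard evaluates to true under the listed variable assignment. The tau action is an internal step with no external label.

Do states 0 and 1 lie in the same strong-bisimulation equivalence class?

Refine partition for ~:
  π0 = {{0,1,2,3,4,5,6}}
  π1 = {{0},{1},{2,5},{3,6},{4}}
  π2 = {{0},{1},{2,5},{3},{4},{6}}
6 equivalence class(es) (converged in 3)
[0]={0}  [1]={1}

Answer: NOT BISIMILAR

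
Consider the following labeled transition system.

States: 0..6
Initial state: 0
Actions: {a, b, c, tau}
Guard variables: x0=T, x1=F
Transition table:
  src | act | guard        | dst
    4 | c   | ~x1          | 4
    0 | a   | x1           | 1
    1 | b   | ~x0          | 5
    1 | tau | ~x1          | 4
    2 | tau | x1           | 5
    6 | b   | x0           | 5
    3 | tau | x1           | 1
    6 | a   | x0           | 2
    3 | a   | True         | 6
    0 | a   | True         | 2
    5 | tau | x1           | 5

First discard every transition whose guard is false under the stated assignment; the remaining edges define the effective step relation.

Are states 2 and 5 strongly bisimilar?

Refine partition for ~:
  P[0] = {{0,1,2,3,4,5,6}}
  P[1] = {{0,3},{1},{2,5},{4},{6}}
  P[2] = {{0},{1},{2,5},{3},{4},{6}}
stable after 3 split(s): 6 block(s)
[2]={2,5}  [5]={2,5}

Answer: BISIMILAR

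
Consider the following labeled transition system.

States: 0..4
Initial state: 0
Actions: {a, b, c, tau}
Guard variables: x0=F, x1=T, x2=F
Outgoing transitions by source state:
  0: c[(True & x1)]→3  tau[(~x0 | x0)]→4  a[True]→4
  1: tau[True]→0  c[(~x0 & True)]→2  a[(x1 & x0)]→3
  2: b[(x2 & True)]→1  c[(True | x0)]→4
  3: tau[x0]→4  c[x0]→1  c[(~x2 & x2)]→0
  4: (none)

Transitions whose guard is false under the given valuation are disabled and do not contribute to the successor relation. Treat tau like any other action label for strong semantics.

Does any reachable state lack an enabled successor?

R = {0,3,4}
  0: a→4  c→3  tau→4  [3 exit(s)]
  3: ∅  [no exit]
  4: ∅  [no exit]
witness 3: c

Answer: DEADLOCK at state 3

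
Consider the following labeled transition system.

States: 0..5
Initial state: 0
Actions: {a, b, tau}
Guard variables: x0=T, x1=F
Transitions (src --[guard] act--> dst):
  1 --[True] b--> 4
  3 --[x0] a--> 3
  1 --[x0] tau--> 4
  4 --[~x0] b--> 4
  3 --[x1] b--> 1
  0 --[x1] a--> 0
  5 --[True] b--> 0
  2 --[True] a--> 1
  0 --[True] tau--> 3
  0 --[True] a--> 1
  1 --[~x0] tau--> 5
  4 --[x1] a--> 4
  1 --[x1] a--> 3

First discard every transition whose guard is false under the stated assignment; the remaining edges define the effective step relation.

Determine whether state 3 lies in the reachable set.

Answer: REACHABLE

Trace:
After dropping false guards: 7 live edges.
depth 0: {0}
depth 1: {1,3}  cumulative {0,1,3}
depth 2: {4}  cumulative {0,1,3,4}
Reach set: {0,1,3,4}
witness 3: tau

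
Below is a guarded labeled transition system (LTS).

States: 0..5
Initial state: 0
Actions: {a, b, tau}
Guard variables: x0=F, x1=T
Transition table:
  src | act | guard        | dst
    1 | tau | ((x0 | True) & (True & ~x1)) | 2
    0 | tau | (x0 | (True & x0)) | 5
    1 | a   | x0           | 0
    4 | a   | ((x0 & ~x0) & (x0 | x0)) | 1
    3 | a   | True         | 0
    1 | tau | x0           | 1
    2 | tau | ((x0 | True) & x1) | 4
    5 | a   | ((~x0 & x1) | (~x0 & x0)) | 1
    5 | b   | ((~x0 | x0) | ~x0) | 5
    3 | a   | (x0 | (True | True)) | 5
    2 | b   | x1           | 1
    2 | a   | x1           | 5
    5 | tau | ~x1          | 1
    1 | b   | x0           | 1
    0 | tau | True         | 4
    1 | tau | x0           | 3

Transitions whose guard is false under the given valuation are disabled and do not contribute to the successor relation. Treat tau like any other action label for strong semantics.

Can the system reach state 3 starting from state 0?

8 transition(s) survive guard evaluation.
Layer 0: {0}
Layer 1: {4}  now seen {0,4}
Reachable = {0,4}

Answer: UNREACHABLE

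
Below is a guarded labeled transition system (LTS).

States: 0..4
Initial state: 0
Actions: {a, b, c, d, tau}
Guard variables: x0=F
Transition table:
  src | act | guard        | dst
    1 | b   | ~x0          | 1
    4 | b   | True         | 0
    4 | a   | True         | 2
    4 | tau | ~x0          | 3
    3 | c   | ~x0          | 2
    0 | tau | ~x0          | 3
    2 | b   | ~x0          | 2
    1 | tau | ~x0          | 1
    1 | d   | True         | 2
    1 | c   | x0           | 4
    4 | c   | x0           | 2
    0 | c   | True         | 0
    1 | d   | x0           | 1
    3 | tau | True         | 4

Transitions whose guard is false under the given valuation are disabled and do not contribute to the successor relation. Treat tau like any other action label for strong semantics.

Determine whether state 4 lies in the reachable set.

Guard filter leaves 11 enabled edge(s).
depth 0: {0}
depth 1: {3}  now seen {0,3}
depth 2: {2,4}  now seen {0,2,3,4}
Reachable = {0,2,3,4}
witness 4: tau·tau

Answer: REACHABLE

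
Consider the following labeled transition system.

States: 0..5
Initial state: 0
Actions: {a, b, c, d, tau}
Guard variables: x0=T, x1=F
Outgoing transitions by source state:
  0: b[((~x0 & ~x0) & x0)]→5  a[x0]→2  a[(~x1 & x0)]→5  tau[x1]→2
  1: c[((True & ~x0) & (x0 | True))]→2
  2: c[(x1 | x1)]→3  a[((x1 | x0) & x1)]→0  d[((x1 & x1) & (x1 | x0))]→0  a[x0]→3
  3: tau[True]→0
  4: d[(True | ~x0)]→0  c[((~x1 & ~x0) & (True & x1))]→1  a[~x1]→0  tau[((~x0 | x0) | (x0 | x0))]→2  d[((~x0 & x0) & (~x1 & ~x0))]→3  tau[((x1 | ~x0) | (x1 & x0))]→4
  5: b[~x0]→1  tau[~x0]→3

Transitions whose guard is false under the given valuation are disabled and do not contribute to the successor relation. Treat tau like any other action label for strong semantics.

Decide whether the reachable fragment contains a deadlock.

Reachable = {0,2,3,5}
  0: a→2  a→5  [deg 2]
  2: a→3  [deg 1]
  3: tau→0  [deg 1]
  5: ∅  [no exit]
Path to 5: a

Answer: DEADLOCK at state 5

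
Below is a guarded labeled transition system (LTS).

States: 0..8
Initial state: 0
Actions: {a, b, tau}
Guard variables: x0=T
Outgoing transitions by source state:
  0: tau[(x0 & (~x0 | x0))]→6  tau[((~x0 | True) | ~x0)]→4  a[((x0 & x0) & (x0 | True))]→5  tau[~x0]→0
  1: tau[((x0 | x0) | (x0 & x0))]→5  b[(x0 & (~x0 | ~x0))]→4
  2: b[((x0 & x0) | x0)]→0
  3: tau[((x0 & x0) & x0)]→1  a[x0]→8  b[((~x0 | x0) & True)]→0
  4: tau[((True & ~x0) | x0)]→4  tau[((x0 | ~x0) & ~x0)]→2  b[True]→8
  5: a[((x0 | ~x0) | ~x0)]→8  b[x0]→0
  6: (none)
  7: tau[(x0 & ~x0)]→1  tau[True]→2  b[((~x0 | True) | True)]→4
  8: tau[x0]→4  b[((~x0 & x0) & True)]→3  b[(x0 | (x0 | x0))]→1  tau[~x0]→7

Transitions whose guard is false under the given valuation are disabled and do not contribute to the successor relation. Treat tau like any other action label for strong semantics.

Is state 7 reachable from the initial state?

Answer: UNREACHABLE

Analysis:
Guard filter leaves 16 enabled edge(s).
L0 = {0}
L1 = {4,5,6}  now seen {0,4,5,6}
L2 = {8}  now seen {0,4,5,6,8}
L3 = {1}  now seen {0,1,4,5,6,8}
Reachable = {0,1,4,5,6,8}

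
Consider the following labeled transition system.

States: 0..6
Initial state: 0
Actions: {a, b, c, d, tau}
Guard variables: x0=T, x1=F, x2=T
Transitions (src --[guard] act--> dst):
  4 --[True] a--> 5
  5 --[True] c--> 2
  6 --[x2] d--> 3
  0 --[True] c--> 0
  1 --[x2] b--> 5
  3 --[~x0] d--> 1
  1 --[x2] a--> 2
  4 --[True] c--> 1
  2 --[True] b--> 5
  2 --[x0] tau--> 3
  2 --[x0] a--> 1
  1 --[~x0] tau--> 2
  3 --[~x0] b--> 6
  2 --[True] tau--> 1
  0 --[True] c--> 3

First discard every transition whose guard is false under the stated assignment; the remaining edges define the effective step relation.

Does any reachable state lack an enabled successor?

Reach set: {0,3}
  0: c→0  c→3  [deg 2]
  3: ∅  [STUCK]
witness 3: c

Answer: DEADLOCK at state 3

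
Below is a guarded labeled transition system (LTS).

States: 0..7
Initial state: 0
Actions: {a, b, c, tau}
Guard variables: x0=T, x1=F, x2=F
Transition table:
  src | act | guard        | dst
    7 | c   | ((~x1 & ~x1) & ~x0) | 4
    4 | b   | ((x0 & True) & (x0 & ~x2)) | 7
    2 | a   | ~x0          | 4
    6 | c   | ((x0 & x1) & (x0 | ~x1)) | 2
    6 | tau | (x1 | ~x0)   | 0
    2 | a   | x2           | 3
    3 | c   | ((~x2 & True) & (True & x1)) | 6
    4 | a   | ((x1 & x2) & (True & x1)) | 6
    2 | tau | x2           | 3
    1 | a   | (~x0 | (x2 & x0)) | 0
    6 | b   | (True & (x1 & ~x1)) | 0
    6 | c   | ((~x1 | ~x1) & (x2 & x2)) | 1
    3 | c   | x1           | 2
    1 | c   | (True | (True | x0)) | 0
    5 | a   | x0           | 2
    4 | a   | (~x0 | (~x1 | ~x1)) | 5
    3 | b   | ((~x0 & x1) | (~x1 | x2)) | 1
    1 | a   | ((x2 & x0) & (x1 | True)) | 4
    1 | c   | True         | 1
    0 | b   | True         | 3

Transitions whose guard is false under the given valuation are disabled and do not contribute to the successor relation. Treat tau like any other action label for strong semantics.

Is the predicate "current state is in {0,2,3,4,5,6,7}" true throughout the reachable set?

Inv-set: {0,2,3,4,5,6,7}
Reach set: {0,1,3}
  0: ✓
  1: outside
  3: ✓
counterexample path to 1: b·b

Answer: INVARIANT VIOLATED at state 1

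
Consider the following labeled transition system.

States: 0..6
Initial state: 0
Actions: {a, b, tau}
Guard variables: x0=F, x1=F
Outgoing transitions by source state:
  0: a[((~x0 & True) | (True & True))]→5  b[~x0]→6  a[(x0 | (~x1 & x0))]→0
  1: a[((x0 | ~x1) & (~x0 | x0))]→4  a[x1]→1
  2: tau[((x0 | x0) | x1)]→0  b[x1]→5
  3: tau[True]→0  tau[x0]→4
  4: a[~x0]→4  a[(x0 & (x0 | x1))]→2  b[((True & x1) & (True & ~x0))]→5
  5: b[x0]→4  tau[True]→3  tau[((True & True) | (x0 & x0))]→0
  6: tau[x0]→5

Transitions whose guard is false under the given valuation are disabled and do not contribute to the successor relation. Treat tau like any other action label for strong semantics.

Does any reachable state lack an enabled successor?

R = {0,3,5,6}
  0: a→5  b→6  [2 exit(s)]
  3: tau→0  [1 exit(s)]
  5: tau→0  tau→3  [2 exit(s)]
  6: ∅  [STUCK]
Path to 6: b

Answer: DEADLOCK at state 6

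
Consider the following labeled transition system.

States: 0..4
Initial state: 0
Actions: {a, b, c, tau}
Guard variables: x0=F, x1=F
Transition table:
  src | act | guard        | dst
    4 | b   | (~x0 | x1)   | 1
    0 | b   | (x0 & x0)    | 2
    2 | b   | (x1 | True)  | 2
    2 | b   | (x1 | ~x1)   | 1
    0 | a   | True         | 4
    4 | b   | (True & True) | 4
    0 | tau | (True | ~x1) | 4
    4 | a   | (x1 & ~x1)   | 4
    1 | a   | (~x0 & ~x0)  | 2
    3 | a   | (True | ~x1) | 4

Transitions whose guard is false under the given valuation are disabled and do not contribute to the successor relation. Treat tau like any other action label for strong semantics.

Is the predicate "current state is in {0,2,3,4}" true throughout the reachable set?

Answer: INVARIANT VIOLATED at state 1

Analysis:
Safe = {0,2,3,4}
Reach set: {0,1,2,4}
  0: ok
  1: VIOLATES
  2: ok
  4: ok
reach 1 via a·b — violates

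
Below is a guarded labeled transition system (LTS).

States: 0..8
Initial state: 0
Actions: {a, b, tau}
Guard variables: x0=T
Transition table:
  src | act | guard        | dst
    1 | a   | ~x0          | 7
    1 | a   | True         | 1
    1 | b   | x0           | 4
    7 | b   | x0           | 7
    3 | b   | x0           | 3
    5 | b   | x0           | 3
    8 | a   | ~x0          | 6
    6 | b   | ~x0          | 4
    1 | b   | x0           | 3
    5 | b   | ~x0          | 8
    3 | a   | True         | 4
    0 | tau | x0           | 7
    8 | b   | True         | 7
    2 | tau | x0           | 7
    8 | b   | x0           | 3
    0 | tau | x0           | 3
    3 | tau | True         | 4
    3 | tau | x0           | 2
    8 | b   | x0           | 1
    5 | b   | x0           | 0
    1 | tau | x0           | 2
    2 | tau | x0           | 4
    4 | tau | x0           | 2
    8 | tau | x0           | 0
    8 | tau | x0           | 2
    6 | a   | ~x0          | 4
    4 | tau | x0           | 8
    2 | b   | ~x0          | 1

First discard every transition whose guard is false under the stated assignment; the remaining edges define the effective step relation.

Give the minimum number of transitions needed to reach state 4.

Answer: 2

Working:
Layered search for 4:
  depth 0: {0}
  depth 1: {3,7}
  depth 2: {2,4}
depth(4)=2, e.g. tau·a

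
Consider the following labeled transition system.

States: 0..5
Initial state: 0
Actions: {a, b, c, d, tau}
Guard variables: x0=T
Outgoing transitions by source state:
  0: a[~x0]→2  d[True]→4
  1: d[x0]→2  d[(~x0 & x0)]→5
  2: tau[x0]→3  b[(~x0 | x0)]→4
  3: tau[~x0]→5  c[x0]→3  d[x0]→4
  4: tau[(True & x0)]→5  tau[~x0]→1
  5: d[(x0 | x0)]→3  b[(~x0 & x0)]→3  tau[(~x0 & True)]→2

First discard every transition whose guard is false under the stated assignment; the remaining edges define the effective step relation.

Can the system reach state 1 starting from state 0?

Answer: UNREACHABLE

Trace:
8 transition(s) survive guard evaluation.
L0 = {0}
L1 = {4}  cumulative {0,4}
L2 = {5}  cumulative {0,4,5}
L3 = {3}  cumulative {0,3,4,5}
Reach set: {0,3,4,5}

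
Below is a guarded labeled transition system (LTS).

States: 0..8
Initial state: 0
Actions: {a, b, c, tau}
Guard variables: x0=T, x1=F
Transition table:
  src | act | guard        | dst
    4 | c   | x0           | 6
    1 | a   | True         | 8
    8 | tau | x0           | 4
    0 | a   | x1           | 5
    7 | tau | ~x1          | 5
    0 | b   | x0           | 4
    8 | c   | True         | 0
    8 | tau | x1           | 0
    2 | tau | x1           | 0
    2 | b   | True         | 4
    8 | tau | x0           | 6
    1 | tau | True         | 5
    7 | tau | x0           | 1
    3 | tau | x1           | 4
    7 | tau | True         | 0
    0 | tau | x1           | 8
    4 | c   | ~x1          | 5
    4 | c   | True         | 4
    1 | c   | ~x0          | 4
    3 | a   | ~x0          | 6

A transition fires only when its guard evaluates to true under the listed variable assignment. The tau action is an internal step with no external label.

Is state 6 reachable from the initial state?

Answer: REACHABLE

Working:
After dropping false guards: 13 live edges.
depth 0: {0}
depth 1: {4}  now seen {0,4}
depth 2: {5,6}  now seen {0,4,5,6}
R = {0,4,5,6}
Path to 6: b·c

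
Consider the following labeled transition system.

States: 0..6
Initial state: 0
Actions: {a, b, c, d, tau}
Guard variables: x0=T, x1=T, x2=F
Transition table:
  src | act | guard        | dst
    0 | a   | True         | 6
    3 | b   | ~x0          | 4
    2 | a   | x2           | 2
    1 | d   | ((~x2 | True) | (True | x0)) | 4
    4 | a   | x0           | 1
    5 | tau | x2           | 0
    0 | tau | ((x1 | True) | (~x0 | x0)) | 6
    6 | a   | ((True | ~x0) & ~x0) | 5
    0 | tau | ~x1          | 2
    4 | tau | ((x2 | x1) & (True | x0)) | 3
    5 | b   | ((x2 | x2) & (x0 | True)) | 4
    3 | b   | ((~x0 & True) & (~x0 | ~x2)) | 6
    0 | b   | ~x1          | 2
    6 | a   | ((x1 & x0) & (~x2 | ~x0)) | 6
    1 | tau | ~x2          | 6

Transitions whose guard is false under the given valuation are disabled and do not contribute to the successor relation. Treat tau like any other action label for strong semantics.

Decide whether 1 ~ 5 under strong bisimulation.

Answer: NOT BISIMILAR

Trace:
Compute ~ classes (split until stable):
  round 0: {{0,1,2,3,4,5,6}}
  round 1: {{0,4},{1},{2,3,5},{6}}
  round 2: {{0},{1},{2,3,5},{4},{6}}
5 equivalence class(es) (converged in 3)
1∈{1}, 5∈{2,3,5}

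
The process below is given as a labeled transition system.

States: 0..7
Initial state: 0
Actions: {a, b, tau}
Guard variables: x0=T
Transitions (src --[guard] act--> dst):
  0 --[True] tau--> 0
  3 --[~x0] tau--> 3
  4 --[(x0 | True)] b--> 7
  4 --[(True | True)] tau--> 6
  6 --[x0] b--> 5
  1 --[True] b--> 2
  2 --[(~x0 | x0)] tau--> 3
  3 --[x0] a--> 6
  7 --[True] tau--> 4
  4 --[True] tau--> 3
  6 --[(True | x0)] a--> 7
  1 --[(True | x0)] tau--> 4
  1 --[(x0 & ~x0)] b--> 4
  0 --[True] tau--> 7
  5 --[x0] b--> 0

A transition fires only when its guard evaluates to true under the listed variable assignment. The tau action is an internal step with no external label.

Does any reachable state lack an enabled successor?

Reachable = {0,3,4,5,6,7}
  0: tau→0  tau→7  [2 out]
  3: a→6  [1 out]
  4: b→7  tau→3  tau→6  [3 out]
  5: b→0  [1 out]
  6: a→7  b→5  [2 out]
  7: tau→4  [1 out]

Answer: DEADLOCK-FREE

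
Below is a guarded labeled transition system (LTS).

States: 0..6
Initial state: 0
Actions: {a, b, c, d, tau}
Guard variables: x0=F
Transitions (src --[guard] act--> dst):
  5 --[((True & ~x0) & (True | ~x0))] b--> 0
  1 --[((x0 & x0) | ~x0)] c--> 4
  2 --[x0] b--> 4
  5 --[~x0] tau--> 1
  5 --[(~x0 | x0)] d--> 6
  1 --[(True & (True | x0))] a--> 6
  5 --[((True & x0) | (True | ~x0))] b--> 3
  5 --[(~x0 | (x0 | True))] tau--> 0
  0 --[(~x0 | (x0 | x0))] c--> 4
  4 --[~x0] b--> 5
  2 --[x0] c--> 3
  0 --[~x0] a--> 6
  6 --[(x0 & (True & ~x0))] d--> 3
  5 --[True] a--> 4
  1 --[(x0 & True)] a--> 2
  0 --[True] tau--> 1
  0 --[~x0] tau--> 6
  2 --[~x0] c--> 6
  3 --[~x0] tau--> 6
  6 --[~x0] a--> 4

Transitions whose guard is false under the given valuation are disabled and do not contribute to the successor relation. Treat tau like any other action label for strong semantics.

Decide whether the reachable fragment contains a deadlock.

Answer: DEADLOCK-FREE

Analysis:
R = {0,1,3,4,5,6}
  0: a→6  c→4  tau→1  tau→6  [4 out]
  1: a→6  c→4  [2 out]
  3: tau→6  [1 out]
  4: b→5  [1 out]
  5: a→4  b→0  b→3  d→6  tau→0  tau→1  [6 out]
  6: a→4  [1 out]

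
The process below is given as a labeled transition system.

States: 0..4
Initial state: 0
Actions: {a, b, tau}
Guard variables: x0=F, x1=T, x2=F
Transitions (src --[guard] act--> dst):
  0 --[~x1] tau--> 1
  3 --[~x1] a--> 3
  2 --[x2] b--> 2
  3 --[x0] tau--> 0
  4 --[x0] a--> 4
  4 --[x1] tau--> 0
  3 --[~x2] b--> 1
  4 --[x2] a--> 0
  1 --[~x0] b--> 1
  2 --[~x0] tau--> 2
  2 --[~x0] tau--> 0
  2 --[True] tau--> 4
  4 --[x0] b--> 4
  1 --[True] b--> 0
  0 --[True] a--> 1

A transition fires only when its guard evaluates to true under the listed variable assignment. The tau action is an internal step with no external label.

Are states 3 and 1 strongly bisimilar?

Bisimulation quotient by refinement:
  round 0: {{0,1,2,3,4}}
  round 1: {{0},{1,3},{2,4}}
  round 2: {{0},{1},{2},{3},{4}}
5 equivalence class(es) (converged in 3)
class of 3: {3}; class of 1: {1}

Answer: NOT BISIMILAR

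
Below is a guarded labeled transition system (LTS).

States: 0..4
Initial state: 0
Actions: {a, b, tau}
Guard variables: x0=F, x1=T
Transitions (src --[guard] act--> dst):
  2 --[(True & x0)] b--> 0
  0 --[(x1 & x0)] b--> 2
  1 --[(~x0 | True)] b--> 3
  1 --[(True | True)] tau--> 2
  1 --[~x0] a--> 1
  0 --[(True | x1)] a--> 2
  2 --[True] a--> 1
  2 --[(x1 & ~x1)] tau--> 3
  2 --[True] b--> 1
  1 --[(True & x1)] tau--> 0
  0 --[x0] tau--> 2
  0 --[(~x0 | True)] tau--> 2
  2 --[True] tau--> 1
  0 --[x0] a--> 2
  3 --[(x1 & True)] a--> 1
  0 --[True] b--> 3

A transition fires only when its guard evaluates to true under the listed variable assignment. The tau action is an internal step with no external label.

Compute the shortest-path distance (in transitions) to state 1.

Answer: 2

Working:
BFS to 1:
  depth 0: {0}
  depth 1: {2,3}
  depth 2: {1}
1 enters at depth 2; path a·a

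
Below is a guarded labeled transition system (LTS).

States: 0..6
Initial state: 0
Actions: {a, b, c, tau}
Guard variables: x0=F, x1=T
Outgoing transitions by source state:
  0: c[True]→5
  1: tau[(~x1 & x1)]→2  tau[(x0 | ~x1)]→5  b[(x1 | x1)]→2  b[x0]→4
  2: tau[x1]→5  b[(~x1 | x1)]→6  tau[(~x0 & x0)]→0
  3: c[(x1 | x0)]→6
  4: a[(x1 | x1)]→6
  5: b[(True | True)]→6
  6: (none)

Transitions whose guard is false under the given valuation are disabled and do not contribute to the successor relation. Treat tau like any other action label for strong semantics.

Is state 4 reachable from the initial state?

Guard filter leaves 7 enabled edge(s).
depth 0: {0}
depth 1: {5}  now seen {0,5}
depth 2: {6}  now seen {0,5,6}
R = {0,5,6}

Answer: UNREACHABLE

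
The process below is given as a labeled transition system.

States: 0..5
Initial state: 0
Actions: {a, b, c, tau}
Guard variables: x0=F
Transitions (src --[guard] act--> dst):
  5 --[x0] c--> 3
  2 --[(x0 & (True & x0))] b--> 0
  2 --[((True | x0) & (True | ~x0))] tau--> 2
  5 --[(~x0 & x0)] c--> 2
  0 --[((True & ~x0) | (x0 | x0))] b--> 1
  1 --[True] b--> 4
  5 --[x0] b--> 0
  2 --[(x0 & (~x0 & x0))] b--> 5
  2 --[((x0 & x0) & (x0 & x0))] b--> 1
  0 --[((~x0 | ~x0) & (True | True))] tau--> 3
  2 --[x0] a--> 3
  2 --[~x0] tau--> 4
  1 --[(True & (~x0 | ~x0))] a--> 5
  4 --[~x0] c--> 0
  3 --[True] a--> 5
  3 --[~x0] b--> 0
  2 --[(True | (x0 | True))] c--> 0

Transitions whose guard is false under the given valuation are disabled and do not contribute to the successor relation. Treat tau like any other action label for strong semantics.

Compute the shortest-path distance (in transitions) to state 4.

BFS to 4:
  Layer 0: {0}
  Layer 1: {1,3}
  Layer 2: {4,5}
4 enters at depth 2; path b·b

Answer: 2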